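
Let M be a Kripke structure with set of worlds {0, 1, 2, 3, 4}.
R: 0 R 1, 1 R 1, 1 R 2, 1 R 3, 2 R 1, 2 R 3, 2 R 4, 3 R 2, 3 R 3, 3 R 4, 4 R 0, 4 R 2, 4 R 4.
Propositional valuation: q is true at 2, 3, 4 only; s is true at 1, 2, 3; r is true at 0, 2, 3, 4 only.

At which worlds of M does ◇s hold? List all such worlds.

Recall that ◇ψ holds at a world iff ψ holds at some accessible world.
Let φ = ◇s. Evaluate φ at each world:
  0 (successors {1}): φ is true.
  1 (successors {1, 2, 3}): φ is true.
  2 (successors {1, 3, 4}): φ is true.
  3 (successors {2, 3, 4}): φ is true.
  4 (successors {0, 2, 4}): φ is true.
For instance, at 4:
  At 4: ◇s requires s at some successor in {0, 2, 4}.
    s holds at 2, so ◇s is true at 4.
Satisfying worlds: {0, 1, 2, 3, 4}

0, 1, 2, 3, 4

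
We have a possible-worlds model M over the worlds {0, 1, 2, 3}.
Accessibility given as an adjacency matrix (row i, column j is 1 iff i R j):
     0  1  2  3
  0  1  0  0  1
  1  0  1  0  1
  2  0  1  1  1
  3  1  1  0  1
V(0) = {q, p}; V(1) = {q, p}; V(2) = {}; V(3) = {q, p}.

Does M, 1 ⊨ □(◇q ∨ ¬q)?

Yes

At 1: □(◇q ∨ ¬q) requires ◇q ∨ ¬q at every successor {1, 3}.
    At 1: ◇q is true, ¬q is false, so ◇q ∨ ¬q is true.
      At 1: ◇q requires q at some successor in {1, 3}.
        q holds at 1, so ◇q is true at 1.
    At 3: ◇q is true, ¬q is false, so ◇q ∨ ¬q is true.
      At 3: ◇q requires q at some successor in {0, 1, 3}.
        q holds at 0, so ◇q is true at 3.
So □(◇q ∨ ¬q) is true at 1.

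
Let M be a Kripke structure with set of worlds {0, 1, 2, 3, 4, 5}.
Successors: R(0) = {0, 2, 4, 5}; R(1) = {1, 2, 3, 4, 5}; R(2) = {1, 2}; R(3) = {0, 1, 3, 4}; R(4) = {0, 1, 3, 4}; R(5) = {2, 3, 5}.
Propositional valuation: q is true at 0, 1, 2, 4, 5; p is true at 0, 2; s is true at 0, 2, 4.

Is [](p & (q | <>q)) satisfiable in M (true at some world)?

No

Let φ = [](p & (q | <>q)). Evaluate φ at each world:
  0 (successors {0, 2, 4, 5}): φ is false.
  1 (successors {1, 2, 3, 4, 5}): φ is false.
  2 (successors {1, 2}): φ is false.
  3 (successors {0, 1, 3, 4}): φ is false.
  4 (successors {0, 1, 3, 4}): φ is false.
  5 (successors {2, 3, 5}): φ is false.
For instance, at 0:
  At 0: [](p & (q | <>q)) requires p & (q | <>q) at every successor {0, 2, 4, 5}.
    p & (q | <>q) fails at 4, so [](p & (q | <>q)) is false at 0.
      At 4: p is false, q | <>q is true, so p & (q | <>q) is false.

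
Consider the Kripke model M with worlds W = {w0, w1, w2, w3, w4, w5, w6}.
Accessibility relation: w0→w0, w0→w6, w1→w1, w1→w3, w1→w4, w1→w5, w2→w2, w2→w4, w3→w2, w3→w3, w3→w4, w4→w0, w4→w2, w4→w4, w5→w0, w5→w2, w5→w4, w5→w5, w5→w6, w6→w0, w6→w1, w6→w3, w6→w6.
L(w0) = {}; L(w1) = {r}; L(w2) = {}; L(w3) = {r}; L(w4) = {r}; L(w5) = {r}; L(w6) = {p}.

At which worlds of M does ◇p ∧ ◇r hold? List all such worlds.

Recall that ◇ψ holds at a world iff ψ holds at some accessible world.
Let φ = ◇p ∧ ◇r. Evaluate φ at each world:
  w0 (successors {w0, w6}): φ is false.
  w1 (successors {w1, w3, w4, w5}): φ is false.
  w2 (successors {w2, w4}): φ is false.
  w3 (successors {w2, w3, w4}): φ is false.
  w4 (successors {w0, w2, w4}): φ is false.
  w5 (successors {w0, w2, w4, w5, w6}): φ is true.
  w6 (successors {w0, w1, w3, w6}): φ is true.
For instance, at w5:
  At w5: ◇p is true, ◇r is true, so ◇p ∧ ◇r is true.
    At w5: ◇p requires p at some successor in {w0, w2, w4, w5, w6}.
      p holds at w6, so ◇p is true at w5.
    At w5: ◇r requires r at some successor in {w0, w2, w4, w5, w6}.
      r holds at w4, so ◇r is true at w5.
Satisfying worlds: {w5, w6}

w5, w6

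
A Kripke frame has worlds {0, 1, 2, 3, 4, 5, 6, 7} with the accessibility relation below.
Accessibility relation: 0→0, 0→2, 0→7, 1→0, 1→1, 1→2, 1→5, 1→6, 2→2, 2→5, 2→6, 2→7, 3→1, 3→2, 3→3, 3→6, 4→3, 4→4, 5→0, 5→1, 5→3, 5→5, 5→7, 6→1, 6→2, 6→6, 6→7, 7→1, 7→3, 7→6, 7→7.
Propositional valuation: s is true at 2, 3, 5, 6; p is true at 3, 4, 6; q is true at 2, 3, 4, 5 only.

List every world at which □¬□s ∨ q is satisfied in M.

Let φ = □¬□s ∨ q. Evaluate φ at each world:
  0 (successors {0, 2, 7}): φ is true.
  1 (successors {0, 1, 2, 5, 6}): φ is true.
  2 (successors {2, 5, 6, 7}): φ is true.
  3 (successors {1, 2, 3, 6}): φ is true.
  4 (successors {3, 4}): φ is true.
  5 (successors {0, 1, 3, 5, 7}): φ is true.
  6 (successors {1, 2, 6, 7}): φ is true.
  7 (successors {1, 3, 6, 7}): φ is true.
For instance, at 0:
  At 0: □¬□s is true, q is false, so □¬□s ∨ q is true.
    At 0: □¬□s requires ¬□s at every successor {0, 2, 7}.
      At 0: ¬□s is true.
      At 2: ¬□s is true.
      At 7: ¬□s is true.
    So □¬□s is true at 0.
Satisfying worlds: {0, 1, 2, 3, 4, 5, 6, 7}

0, 1, 2, 3, 4, 5, 6, 7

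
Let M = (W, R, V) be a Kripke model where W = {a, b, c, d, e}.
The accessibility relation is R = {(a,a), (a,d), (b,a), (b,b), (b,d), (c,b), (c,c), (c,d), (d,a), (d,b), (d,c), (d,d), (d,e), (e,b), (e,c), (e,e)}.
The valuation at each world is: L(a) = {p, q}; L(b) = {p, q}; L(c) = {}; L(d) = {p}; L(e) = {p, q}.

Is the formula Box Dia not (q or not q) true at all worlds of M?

Let φ = Box Dia not (q or not q). Evaluate φ at each world:
  a (successors {a, d}): φ is false.
  b (successors {a, b, d}): φ is false.
  c (successors {b, c, d}): φ is false.
  d (successors {a, b, c, d, e}): φ is false.
  e (successors {b, c, e}): φ is false.
Detail at a (counterexample):
  At a: Box Dia not (q or not q) requires Dia not (q or not q) at every successor {a, d}.
    Dia not (q or not q) fails at a, so Box Dia not (q or not q) is false at a.
      At a: Dia not (q or not q) requires not (q or not q) at some successor in {a, d}.
        At a: not (q or not q) is false.
        At d: not (q or not q) is false.
      So Dia not (q or not q) is false at a.

No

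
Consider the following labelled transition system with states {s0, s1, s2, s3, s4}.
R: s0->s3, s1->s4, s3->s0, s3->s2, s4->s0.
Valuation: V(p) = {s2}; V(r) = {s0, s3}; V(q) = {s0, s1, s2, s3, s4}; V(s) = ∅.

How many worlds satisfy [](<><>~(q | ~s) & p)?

1

Recall that []ψ holds at a world iff ψ holds at every accessible world, and <>ψ holds iff ψ holds at some accessible world.
Let φ = [](<><>~(q | ~s) & p). Evaluate φ at each world:
  s0 (successors {s3}): φ is false.
  s1 (successors {s4}): φ is false.
  s2 (successors ∅): φ is true.
  s3 (successors {s0, s2}): φ is false.
  s4 (successors {s0}): φ is false.
For instance, at s1:
  At s1: [](<><>~(q | ~s) & p) requires <><>~(q | ~s) & p at every successor {s4}.
    <><>~(q | ~s) & p fails at s4, so [](<><>~(q | ~s) & p) is false at s1.
      At s4: <><>~(q | ~s) is false, p is false, so <><>~(q | ~s) & p is false.
Satisfying worlds: {s2}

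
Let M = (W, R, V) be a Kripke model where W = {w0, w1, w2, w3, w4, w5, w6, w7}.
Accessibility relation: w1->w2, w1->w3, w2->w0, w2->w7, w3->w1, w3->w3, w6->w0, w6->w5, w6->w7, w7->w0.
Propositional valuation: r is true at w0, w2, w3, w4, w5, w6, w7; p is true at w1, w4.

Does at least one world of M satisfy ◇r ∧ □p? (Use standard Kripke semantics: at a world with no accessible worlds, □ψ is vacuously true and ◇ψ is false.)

No

Let φ = ◇r ∧ □p. Evaluate φ at each world:
  w0 (successors ∅): φ is false.
  w1 (successors {w2, w3}): φ is false.
  w2 (successors {w0, w7}): φ is false.
  w3 (successors {w1, w3}): φ is false.
  w4 (successors ∅): φ is false.
  w5 (successors ∅): φ is false.
  w6 (successors {w0, w5, w7}): φ is false.
  w7 (successors {w0}): φ is false.
For instance, at w6:
  At w6: ◇r is true, □p is false, so ◇r ∧ □p is false.
    At w6: ◇r requires r at some successor in {w0, w5, w7}.
      r holds at w0, so ◇r is true at w6.
    At w6: □p requires p at every successor {w0, w5, w7}.
      p fails at w0, so □p is false at w6.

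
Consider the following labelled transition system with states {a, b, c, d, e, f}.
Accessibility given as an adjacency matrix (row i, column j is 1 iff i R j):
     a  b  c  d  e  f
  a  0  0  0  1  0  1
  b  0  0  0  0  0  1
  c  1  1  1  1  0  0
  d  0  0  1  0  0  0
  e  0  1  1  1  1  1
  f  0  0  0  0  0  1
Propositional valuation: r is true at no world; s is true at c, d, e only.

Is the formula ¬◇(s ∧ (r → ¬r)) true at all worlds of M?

No

Let φ = ¬◇(s ∧ (r → ¬r)). Evaluate φ at each world:
  a (successors {d, f}): φ is false.
  b (successors {f}): φ is true.
  c (successors {a, b, c, d}): φ is false.
  d (successors {c}): φ is false.
  e (successors {b, c, d, e, f}): φ is false.
  f (successors {f}): φ is true.
Detail at a (counterexample):
  At a: ◇(s ∧ (r → ¬r)) is true, so ¬◇(s ∧ (r → ¬r)) is false.
    At a: ◇(s ∧ (r → ¬r)) requires s ∧ (r → ¬r) at some successor in {d, f}.
      s ∧ (r → ¬r) holds at d, so ◇(s ∧ (r → ¬r)) is true at a.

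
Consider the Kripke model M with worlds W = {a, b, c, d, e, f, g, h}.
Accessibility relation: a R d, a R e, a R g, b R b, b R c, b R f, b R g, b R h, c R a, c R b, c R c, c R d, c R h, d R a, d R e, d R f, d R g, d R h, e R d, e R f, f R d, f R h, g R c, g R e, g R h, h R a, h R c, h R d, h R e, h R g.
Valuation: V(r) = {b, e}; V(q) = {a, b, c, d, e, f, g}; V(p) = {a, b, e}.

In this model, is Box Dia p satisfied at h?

At h: Box Dia p requires Dia p at every successor {a, c, d, e, g}.
  Dia p fails at e, so Box Dia p is false at h.
    At e: Dia p requires p at some successor in {d, f}.
      At d: p is false.
      At f: p is false.
    So Dia p is false at e.

No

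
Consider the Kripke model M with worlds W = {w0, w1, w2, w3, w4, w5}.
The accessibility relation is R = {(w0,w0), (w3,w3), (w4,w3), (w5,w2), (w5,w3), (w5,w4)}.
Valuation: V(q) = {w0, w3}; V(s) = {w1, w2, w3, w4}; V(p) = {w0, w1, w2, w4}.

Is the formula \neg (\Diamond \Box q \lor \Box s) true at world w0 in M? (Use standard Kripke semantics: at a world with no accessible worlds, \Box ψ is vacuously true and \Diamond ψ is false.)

At w0: \Diamond \Box q \lor \Box s is true, so \neg (\Diamond \Box q \lor \Box s) is false.
  At w0: \Diamond \Box q is true, \Box s is false, so \Diamond \Box q \lor \Box s is true.
    At w0: \Diamond \Box q requires \Box q at some successor in {w0}.
      \Box q holds at w0, so \Diamond \Box q is true at w0.
    At w0: \Box s requires s at every successor {w0}.
      s fails at w0, so \Box s is false at w0.

No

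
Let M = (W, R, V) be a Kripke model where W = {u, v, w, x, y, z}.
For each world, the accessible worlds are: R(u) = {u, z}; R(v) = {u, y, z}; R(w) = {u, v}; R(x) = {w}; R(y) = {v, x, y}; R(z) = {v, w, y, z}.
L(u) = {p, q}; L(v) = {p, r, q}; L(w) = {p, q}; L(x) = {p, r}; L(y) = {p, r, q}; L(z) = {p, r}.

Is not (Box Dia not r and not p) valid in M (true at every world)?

Yes

Recall that Box ψ holds at a world iff ψ holds at every accessible world, and Dia ψ holds iff ψ holds at some accessible world.
Let φ = not (Box Dia not r and not p). Evaluate φ at each world:
  u (successors {u, z}): φ is true.
  v (successors {u, y, z}): φ is true.
  w (successors {u, v}): φ is true.
  x (successors {w}): φ is true.
  y (successors {v, x, y}): φ is true.
  z (successors {v, w, y, z}): φ is true.
For instance, at w:
  At w: Box Dia not r and not p is false, so not (Box Dia not r and not p) is true.
    At w: Box Dia not r is true, not p is false, so Box Dia not r and not p is false.
      At w: Box Dia not r requires Dia not r at every successor {u, v}.
        At u: Dia not r is true.
        At v: Dia not r is true.
      So Box Dia not r is true at w.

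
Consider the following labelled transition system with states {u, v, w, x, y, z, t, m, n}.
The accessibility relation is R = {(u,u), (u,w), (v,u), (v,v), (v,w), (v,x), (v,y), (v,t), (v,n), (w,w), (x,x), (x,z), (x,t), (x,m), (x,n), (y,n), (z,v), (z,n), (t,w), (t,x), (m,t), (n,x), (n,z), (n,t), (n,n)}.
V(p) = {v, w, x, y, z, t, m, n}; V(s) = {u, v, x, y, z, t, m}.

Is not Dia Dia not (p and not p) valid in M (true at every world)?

Let φ = not Dia Dia not (p and not p). Evaluate φ at each world:
  u (successors {u, w}): φ is false.
  v (successors {u, v, w, x, y, t, n}): φ is false.
  w (successors {w}): φ is false.
  x (successors {x, z, t, m, n}): φ is false.
  y (successors {n}): φ is false.
  z (successors {v, n}): φ is false.
  t (successors {w, x}): φ is false.
  m (successors {t}): φ is false.
  n (successors {x, z, t, n}): φ is false.
Detail at u (counterexample):
  At u: Dia Dia not (p and not p) is true, so not Dia Dia not (p and not p) is false.
    At u: Dia Dia not (p and not p) requires Dia not (p and not p) at some successor in {u, w}.
      Dia not (p and not p) holds at u, so Dia Dia not (p and not p) is true at u.

No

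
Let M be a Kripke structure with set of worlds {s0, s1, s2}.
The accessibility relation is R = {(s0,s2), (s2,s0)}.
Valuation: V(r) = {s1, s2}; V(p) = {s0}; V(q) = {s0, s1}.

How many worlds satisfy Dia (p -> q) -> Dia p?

Let φ = Dia (p -> q) -> Dia p. Evaluate φ at each world:
  s0 (successors {s2}): φ is false.
  s1 (successors ∅): φ is true.
  s2 (successors {s0}): φ is true.
For instance, at s0:
  At s0: Dia (p -> q) is true, Dia p is false, so Dia (p -> q) -> Dia p is false.
    At s0: Dia (p -> q) requires p -> q at some successor in {s2}.
      p -> q holds at s2, so Dia (p -> q) is true at s0.
    At s0: Dia p requires p at some successor in {s2}.
      At s2: p is false.
    So Dia p is false at s0.
Satisfying worlds: {s1, s2}

2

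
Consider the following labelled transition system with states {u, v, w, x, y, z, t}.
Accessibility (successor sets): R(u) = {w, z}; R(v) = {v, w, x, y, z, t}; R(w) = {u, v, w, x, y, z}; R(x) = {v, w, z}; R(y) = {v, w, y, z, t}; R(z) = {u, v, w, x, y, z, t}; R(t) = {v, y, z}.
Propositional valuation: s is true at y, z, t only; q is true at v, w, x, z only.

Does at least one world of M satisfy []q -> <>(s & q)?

Let φ = []q -> <>(s & q). Evaluate φ at each world:
  u (successors {w, z}): φ is true.
  v (successors {v, w, x, y, z, t}): φ is true.
  w (successors {u, v, w, x, y, z}): φ is true.
  x (successors {v, w, z}): φ is true.
  y (successors {v, w, y, z, t}): φ is true.
  z (successors {u, v, w, x, y, z, t}): φ is true.
  t (successors {v, y, z}): φ is true.
Detail at u (witness):
  At u: []q is true, <>(s & q) is true, so []q -> <>(s & q) is true.
    At u: []q requires q at every successor {w, z}.
      At w: q is true.
      At z: q is true.
    So []q is true at u.
    At u: <>(s & q) requires s & q at some successor in {w, z}.
      s & q holds at z, so <>(s & q) is true at u.

Yes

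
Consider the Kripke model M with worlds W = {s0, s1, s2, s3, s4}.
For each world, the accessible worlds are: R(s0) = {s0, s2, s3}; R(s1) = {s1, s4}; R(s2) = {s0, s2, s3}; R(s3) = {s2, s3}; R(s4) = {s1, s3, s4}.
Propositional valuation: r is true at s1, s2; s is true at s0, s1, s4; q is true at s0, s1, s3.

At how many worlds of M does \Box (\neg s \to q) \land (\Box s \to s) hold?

2

Let φ = \Box (\neg s \to q) \land (\Box s \to s). Evaluate φ at each world:
  s0 (successors {s0, s2, s3}): φ is false.
  s1 (successors {s1, s4}): φ is true.
  s2 (successors {s0, s2, s3}): φ is false.
  s3 (successors {s2, s3}): φ is false.
  s4 (successors {s1, s3, s4}): φ is true.
For instance, at s2:
  At s2: \Box (\neg s \to q) is false, \Box s \to s is true, so \Box (\neg s \to q) \land (\Box s \to s) is false.
    At s2: \Box (\neg s \to q) requires \neg s \to q at every successor {s0, s2, s3}.
      \neg s \to q fails at s2, so \Box (\neg s \to q) is false at s2.
    At s2: \Box s is false, s is false, so \Box s \to s is true.
      At s2: \Box s requires s at every successor {s0, s2, s3}.
        s fails at s2, so \Box s is false at s2.
Satisfying worlds: {s1, s4}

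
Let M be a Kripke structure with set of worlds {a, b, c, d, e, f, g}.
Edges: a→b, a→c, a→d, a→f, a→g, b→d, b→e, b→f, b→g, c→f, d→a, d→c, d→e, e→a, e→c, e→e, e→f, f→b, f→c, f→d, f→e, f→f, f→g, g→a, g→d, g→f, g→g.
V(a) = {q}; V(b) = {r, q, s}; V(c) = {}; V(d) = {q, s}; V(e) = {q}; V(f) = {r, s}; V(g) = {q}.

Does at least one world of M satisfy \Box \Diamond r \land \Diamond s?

Let φ = \Box \Diamond r \land \Diamond s. Evaluate φ at each world:
  a (successors {b, c, d, f, g}): φ is false.
  b (successors {d, e, f, g}): φ is false.
  c (successors {f}): φ is true.
  d (successors {a, c, e}): φ is false.
  e (successors {a, c, e, f}): φ is true.
  f (successors {b, c, d, e, f, g}): φ is false.
  g (successors {a, d, f, g}): φ is false.
Detail at c (witness):
  At c: \Box \Diamond r is true, \Diamond s is true, so \Box \Diamond r \land \Diamond s is true.
    At c: \Box \Diamond r requires \Diamond r at every successor {f}.
      At f: \Diamond r is true.
    So \Box \Diamond r is true at c.
    At c: \Diamond s requires s at some successor in {f}.
      s holds at f, so \Diamond s is true at c.

Yes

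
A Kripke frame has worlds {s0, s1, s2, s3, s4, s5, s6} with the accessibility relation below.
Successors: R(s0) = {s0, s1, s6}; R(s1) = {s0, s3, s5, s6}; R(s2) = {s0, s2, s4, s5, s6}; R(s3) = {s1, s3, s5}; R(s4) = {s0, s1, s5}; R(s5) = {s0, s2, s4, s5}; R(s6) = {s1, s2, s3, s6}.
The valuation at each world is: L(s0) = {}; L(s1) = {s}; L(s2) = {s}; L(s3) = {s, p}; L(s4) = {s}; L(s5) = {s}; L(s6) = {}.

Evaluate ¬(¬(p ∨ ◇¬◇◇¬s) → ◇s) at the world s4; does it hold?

No

Recall that ◇ψ holds at a world iff ψ holds at some accessible world.
At s4: ¬(p ∨ ◇¬◇◇¬s) → ◇s is true, so ¬(¬(p ∨ ◇¬◇◇¬s) → ◇s) is false.
  At s4: ¬(p ∨ ◇¬◇◇¬s) is true, ◇s is true, so ¬(p ∨ ◇¬◇◇¬s) → ◇s is true.
    At s4: p ∨ ◇¬◇◇¬s is false, so ¬(p ∨ ◇¬◇◇¬s) is true.
      At s4: p is false, ◇¬◇◇¬s is false, so p ∨ ◇¬◇◇¬s is false.
    At s4: ◇s requires s at some successor in {s0, s1, s5}.
      s holds at s1, so ◇s is true at s4.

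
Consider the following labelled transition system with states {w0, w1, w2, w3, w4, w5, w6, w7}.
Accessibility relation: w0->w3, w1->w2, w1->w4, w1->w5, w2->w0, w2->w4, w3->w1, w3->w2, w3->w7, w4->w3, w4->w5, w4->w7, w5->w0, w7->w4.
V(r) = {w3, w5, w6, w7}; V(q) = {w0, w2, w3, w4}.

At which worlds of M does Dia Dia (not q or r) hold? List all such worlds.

Let φ = Dia Dia (not q or r). Evaluate φ at each world:
  w0 (successors {w3}): φ is true.
  w1 (successors {w2, w4, w5}): φ is true.
  w2 (successors {w0, w4}): φ is true.
  w3 (successors {w1, w2, w7}): φ is true.
  w4 (successors {w3, w5, w7}): φ is true.
  w5 (successors {w0}): φ is true.
  w6 (successors ∅): φ is false.
  w7 (successors {w4}): φ is true.
For instance, at w1:
  At w1: Dia Dia (not q or r) requires Dia (not q or r) at some successor in {w2, w4, w5}.
    Dia (not q or r) holds at w4, so Dia Dia (not q or r) is true at w1.
      At w4: Dia (not q or r) requires not q or r at some successor in {w3, w5, w7}.
        not q or r holds at w3, so Dia (not q or r) is true at w4.
Satisfying worlds: {w0, w1, w2, w3, w4, w5, w7}

w0, w1, w2, w3, w4, w5, w7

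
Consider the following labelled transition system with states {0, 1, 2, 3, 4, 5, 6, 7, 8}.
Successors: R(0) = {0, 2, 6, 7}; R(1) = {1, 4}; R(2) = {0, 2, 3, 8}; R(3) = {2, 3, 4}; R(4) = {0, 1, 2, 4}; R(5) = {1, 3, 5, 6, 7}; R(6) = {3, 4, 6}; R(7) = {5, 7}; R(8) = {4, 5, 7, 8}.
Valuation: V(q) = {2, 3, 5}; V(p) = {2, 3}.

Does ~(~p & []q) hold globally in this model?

Let φ = ~(~p & []q). Evaluate φ at each world:
  0 (successors {0, 2, 6, 7}): φ is true.
  1 (successors {1, 4}): φ is true.
  2 (successors {0, 2, 3, 8}): φ is true.
  3 (successors {2, 3, 4}): φ is true.
  4 (successors {0, 1, 2, 4}): φ is true.
  5 (successors {1, 3, 5, 6, 7}): φ is true.
  6 (successors {3, 4, 6}): φ is true.
  7 (successors {5, 7}): φ is true.
  8 (successors {4, 5, 7, 8}): φ is true.
For instance, at 4:
  At 4: ~p & []q is false, so ~(~p & []q) is true.
    At 4: ~p is true, []q is false, so ~p & []q is false.
      At 4: []q requires q at every successor {0, 1, 2, 4}.
        q fails at 0, so []q is false at 4.

Yes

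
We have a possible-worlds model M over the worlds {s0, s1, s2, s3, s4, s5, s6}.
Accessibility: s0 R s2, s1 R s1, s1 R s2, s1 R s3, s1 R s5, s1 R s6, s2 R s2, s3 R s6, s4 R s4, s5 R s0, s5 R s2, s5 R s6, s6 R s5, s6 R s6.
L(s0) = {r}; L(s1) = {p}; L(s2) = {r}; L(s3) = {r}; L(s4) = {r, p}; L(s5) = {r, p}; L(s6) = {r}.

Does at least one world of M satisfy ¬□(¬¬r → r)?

Recall that □ψ holds at a world iff ψ holds at every accessible world, and ◇ψ holds iff ψ holds at some accessible world.
Let φ = ¬□(¬¬r → r). Evaluate φ at each world:
  s0 (successors {s2}): φ is false.
  s1 (successors {s1, s2, s3, s5, s6}): φ is false.
  s2 (successors {s2}): φ is false.
  s3 (successors {s6}): φ is false.
  s4 (successors {s4}): φ is false.
  s5 (successors {s0, s2, s6}): φ is false.
  s6 (successors {s5, s6}): φ is false.
For instance, at s3:
  At s3: □(¬¬r → r) is true, so ¬□(¬¬r → r) is false.
    At s3: □(¬¬r → r) requires ¬¬r → r at every successor {s6}.
      At s6: ¬¬r → r is true.
    So □(¬¬r → r) is true at s3.

No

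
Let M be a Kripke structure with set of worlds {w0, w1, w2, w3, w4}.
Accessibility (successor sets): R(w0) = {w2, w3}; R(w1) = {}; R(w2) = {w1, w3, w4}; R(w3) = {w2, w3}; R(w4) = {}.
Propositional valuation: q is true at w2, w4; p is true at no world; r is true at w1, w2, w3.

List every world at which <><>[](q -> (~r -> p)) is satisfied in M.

Let φ = <><>[](q -> (~r -> p)). Evaluate φ at each world:
  w0 (successors {w2, w3}): φ is true.
  w1 (successors ∅): φ is false.
  w2 (successors {w1, w3, w4}): φ is true.
  w3 (successors {w2, w3}): φ is true.
  w4 (successors ∅): φ is false.
For instance, at w2:
  At w2: <><>[](q -> (~r -> p)) requires <>[](q -> (~r -> p)) at some successor in {w1, w3, w4}.
    <>[](q -> (~r -> p)) holds at w3, so <><>[](q -> (~r -> p)) is true at w2.
      At w3: <>[](q -> (~r -> p)) requires [](q -> (~r -> p)) at some successor in {w2, w3}.
        [](q -> (~r -> p)) holds at w3, so <>[](q -> (~r -> p)) is true at w3.
Satisfying worlds: {w0, w2, w3}

w0, w2, w3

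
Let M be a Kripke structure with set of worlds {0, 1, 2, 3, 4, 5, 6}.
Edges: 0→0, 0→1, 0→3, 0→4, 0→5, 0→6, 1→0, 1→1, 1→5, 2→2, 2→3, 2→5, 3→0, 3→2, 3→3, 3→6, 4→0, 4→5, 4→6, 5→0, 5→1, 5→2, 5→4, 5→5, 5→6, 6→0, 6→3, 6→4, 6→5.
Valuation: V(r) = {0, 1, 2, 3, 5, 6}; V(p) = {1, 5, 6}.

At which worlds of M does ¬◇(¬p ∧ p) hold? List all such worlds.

0, 1, 2, 3, 4, 5, 6

Let φ = ¬◇(¬p ∧ p). Evaluate φ at each world:
  0 (successors {0, 1, 3, 4, 5, 6}): φ is true.
  1 (successors {0, 1, 5}): φ is true.
  2 (successors {2, 3, 5}): φ is true.
  3 (successors {0, 2, 3, 6}): φ is true.
  4 (successors {0, 5, 6}): φ is true.
  5 (successors {0, 1, 2, 4, 5, 6}): φ is true.
  6 (successors {0, 3, 4, 5}): φ is true.
For instance, at 4:
  At 4: ◇(¬p ∧ p) is false, so ¬◇(¬p ∧ p) is true.
    At 4: ◇(¬p ∧ p) requires ¬p ∧ p at some successor in {0, 5, 6}.
      At 0: ¬p ∧ p is false.
      At 5: ¬p ∧ p is false.
      At 6: ¬p ∧ p is false.
    So ◇(¬p ∧ p) is false at 4.
Satisfying worlds: {0, 1, 2, 3, 4, 5, 6}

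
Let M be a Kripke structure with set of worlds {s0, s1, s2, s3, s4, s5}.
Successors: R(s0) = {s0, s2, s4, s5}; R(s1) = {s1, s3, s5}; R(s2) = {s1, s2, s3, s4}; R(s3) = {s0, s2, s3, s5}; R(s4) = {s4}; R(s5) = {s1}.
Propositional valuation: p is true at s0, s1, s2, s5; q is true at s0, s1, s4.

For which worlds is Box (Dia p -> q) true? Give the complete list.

s4, s5

Let φ = Box (Dia p -> q). Evaluate φ at each world:
  s0 (successors {s0, s2, s4, s5}): φ is false.
  s1 (successors {s1, s3, s5}): φ is false.
  s2 (successors {s1, s2, s3, s4}): φ is false.
  s3 (successors {s0, s2, s3, s5}): φ is false.
  s4 (successors {s4}): φ is true.
  s5 (successors {s1}): φ is true.
For instance, at s0:
  At s0: Box (Dia p -> q) requires Dia p -> q at every successor {s0, s2, s4, s5}.
    Dia p -> q fails at s2, so Box (Dia p -> q) is false at s0.
      At s2: Dia p is true, q is false, so Dia p -> q is false.
Satisfying worlds: {s4, s5}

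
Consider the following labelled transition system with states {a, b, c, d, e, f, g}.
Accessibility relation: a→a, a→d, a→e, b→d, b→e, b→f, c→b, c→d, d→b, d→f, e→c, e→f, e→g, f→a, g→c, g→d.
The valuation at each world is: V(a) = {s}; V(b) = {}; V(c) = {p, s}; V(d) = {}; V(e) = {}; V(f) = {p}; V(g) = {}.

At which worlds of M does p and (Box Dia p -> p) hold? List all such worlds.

c, f

Let φ = p and (Box Dia p -> p). Evaluate φ at each world:
  a (successors {a, d, e}): φ is false.
  b (successors {d, e, f}): φ is false.
  c (successors {b, d}): φ is true.
  d (successors {b, f}): φ is false.
  e (successors {c, f, g}): φ is false.
  f (successors {a}): φ is true.
  g (successors {c, d}): φ is false.
For instance, at g:
  At g: p is false, Box Dia p -> p is true, so p and (Box Dia p -> p) is false.
    At g: Box Dia p is false, p is false, so Box Dia p -> p is true.
      At g: Box Dia p requires Dia p at every successor {c, d}.
        Dia p fails at c, so Box Dia p is false at g.
Satisfying worlds: {c, f}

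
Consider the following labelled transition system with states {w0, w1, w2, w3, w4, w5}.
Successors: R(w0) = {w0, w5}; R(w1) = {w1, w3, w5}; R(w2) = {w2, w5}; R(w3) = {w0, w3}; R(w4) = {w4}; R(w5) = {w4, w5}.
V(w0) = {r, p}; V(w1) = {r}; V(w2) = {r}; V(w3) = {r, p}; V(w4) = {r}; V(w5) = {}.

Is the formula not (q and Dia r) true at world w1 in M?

At w1: q and Dia r is false, so not (q and Dia r) is true.
  At w1: q is false, Dia r is true, so q and Dia r is false.
    At w1: Dia r requires r at some successor in {w1, w3, w5}.
      r holds at w1, so Dia r is true at w1.

Yes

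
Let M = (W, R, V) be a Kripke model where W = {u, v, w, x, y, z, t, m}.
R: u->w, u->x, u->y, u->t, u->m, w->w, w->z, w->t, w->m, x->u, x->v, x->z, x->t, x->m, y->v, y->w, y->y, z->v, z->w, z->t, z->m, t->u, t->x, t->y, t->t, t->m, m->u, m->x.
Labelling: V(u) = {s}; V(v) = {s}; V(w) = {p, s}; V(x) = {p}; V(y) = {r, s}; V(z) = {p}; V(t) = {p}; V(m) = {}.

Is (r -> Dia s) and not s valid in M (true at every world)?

No

Recall that Dia ψ holds at a world iff ψ holds at some accessible world.
Let φ = (r -> Dia s) and not s. Evaluate φ at each world:
  u (successors {w, x, y, t, m}): φ is false.
  v (successors ∅): φ is false.
  w (successors {w, z, t, m}): φ is false.
  x (successors {u, v, z, t, m}): φ is true.
  y (successors {v, w, y}): φ is false.
  z (successors {v, w, t, m}): φ is true.
  t (successors {u, x, y, t, m}): φ is true.
  m (successors {u, x}): φ is true.
Detail at u (counterexample):
  At u: r -> Dia s is true, not s is false, so (r -> Dia s) and not s is false.
    At u: r is false, Dia s is true, so r -> Dia s is true.
      At u: Dia s requires s at some successor in {w, x, y, t, m}.
        s holds at w, so Dia s is true at u.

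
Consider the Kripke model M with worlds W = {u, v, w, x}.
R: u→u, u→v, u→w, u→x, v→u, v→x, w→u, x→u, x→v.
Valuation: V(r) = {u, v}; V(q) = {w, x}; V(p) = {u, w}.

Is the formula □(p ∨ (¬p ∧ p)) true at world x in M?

No

At x: □(p ∨ (¬p ∧ p)) requires p ∨ (¬p ∧ p) at every successor {u, v}.
  p ∨ (¬p ∧ p) fails at v, so □(p ∨ (¬p ∧ p)) is false at x.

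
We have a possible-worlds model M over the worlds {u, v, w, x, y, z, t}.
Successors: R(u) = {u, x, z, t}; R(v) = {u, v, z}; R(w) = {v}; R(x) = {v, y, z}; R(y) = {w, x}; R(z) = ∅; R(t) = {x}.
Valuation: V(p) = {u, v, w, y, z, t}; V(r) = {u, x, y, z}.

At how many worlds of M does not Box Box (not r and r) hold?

6

Let φ = not Box Box (not r and r). Evaluate φ at each world:
  u (successors {u, x, z, t}): φ is true.
  v (successors {u, v, z}): φ is true.
  w (successors {v}): φ is true.
  x (successors {v, y, z}): φ is true.
  y (successors {w, x}): φ is true.
  z (successors ∅): φ is false.
  t (successors {x}): φ is true.
For instance, at x:
  At x: Box Box (not r and r) is false, so not Box Box (not r and r) is true.
    At x: Box Box (not r and r) requires Box (not r and r) at every successor {v, y, z}.
      Box (not r and r) fails at v, so Box Box (not r and r) is false at x.
Satisfying worlds: {u, v, w, x, y, t}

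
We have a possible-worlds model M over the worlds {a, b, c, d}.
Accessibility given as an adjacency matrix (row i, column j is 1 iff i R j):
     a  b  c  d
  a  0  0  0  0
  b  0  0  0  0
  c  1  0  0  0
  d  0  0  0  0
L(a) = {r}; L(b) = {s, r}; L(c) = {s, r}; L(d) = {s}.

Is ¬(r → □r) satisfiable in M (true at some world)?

No

Recall that □ψ holds at a world iff ψ holds at every accessible world, and ◇ψ holds iff ψ holds at some accessible world.
Let φ = ¬(r → □r). Evaluate φ at each world:
  a (successors ∅): φ is false.
  b (successors ∅): φ is false.
  c (successors {a}): φ is false.
  d (successors ∅): φ is false.
For instance, at c:
  At c: r → □r is true, so ¬(r → □r) is false.
    At c: r is true, □r is true, so r → □r is true.
      At c: □r requires r at every successor {a}.
        At a: r is true.
      So □r is true at c.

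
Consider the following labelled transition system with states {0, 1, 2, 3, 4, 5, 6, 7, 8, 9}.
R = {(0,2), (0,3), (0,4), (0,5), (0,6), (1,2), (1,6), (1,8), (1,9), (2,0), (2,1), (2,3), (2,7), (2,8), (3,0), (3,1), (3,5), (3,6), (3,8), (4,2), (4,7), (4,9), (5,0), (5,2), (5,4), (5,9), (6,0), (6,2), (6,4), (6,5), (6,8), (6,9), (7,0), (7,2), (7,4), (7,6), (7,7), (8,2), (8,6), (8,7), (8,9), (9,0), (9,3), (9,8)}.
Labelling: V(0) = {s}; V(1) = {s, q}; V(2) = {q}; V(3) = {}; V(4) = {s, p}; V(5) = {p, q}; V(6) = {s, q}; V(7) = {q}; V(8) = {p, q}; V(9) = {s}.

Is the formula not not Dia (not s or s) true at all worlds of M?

Yes

Recall that Dia ψ holds at a world iff ψ holds at some accessible world.
Let φ = not not Dia (not s or s). Evaluate φ at each world:
  0 (successors {2, 3, 4, 5, 6}): φ is true.
  1 (successors {2, 6, 8, 9}): φ is true.
  2 (successors {0, 1, 3, 7, 8}): φ is true.
  3 (successors {0, 1, 5, 6, 8}): φ is true.
  4 (successors {2, 7, 9}): φ is true.
  5 (successors {0, 2, 4, 9}): φ is true.
  6 (successors {0, 2, 4, 5, 8, 9}): φ is true.
  7 (successors {0, 2, 4, 6, 7}): φ is true.
  8 (successors {2, 6, 7, 9}): φ is true.
  9 (successors {0, 3, 8}): φ is true.
For instance, at 6:
  At 6: not Dia (not s or s) is false, so not not Dia (not s or s) is true.
    At 6: Dia (not s or s) is true, so not Dia (not s or s) is false.
      At 6: Dia (not s or s) requires not s or s at some successor in {0, 2, 4, 5, 8, 9}.
        not s or s holds at 0, so Dia (not s or s) is true at 6.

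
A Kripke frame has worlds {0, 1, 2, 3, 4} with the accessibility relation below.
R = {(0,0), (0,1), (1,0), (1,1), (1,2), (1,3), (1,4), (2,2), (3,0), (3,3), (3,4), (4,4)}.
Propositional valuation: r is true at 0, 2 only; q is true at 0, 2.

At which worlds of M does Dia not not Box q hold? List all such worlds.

Let φ = Dia not not Box q. Evaluate φ at each world:
  0 (successors {0, 1}): φ is false.
  1 (successors {0, 1, 2, 3, 4}): φ is true.
  2 (successors {2}): φ is true.
  3 (successors {0, 3, 4}): φ is false.
  4 (successors {4}): φ is false.
For instance, at 3:
  At 3: Dia not not Box q requires not not Box q at some successor in {0, 3, 4}.
    At 0: not not Box q is false.
    At 3: not not Box q is false.
    At 4: not not Box q is false.
  So Dia not not Box q is false at 3.
Satisfying worlds: {1, 2}

1, 2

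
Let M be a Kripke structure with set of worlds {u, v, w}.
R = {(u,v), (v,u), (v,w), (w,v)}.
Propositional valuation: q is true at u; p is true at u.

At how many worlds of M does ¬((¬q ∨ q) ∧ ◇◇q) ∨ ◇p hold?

Recall that ◇ψ holds at a world iff ψ holds at some accessible world.
Let φ = ¬((¬q ∨ q) ∧ ◇◇q) ∨ ◇p. Evaluate φ at each world:
  u (successors {v}): φ is false.
  v (successors {u, w}): φ is true.
  w (successors {v}): φ is false.
For instance, at u:
  At u: ¬((¬q ∨ q) ∧ ◇◇q) is false, ◇p is false, so ¬((¬q ∨ q) ∧ ◇◇q) ∨ ◇p is false.
    At u: (¬q ∨ q) ∧ ◇◇q is true, so ¬((¬q ∨ q) ∧ ◇◇q) is false.
      At u: ¬q ∨ q is true, ◇◇q is true, so (¬q ∨ q) ∧ ◇◇q is true.
    At u: ◇p requires p at some successor in {v}.
      At v: p is false.
    So ◇p is false at u.
Satisfying worlds: {v}

1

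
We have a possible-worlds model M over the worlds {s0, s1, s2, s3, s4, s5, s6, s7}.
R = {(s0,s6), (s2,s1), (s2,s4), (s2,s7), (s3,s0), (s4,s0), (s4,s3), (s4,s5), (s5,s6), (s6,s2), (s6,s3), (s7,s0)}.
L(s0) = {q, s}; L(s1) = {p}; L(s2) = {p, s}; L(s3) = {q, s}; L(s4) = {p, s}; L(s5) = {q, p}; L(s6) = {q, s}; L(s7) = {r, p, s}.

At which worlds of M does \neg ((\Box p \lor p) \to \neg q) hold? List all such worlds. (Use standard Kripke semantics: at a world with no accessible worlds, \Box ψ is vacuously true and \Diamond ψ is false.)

Let φ = \neg ((\Box p \lor p) \to \neg q). Evaluate φ at each world:
  s0 (successors {s6}): φ is false.
  s1 (successors ∅): φ is false.
  s2 (successors {s1, s4, s7}): φ is false.
  s3 (successors {s0}): φ is false.
  s4 (successors {s0, s3, s5}): φ is false.
  s5 (successors {s6}): φ is true.
  s6 (successors {s2, s3}): φ is false.
  s7 (successors {s0}): φ is false.
For instance, at s4:
  At s4: (\Box p \lor p) \to \neg q is true, so \neg ((\Box p \lor p) \to \neg q) is false.
    At s4: \Box p \lor p is true, \neg q is true, so (\Box p \lor p) \to \neg q is true.
      At s4: \Box p is false, p is true, so \Box p \lor p is true.
Satisfying worlds: {s5}

s5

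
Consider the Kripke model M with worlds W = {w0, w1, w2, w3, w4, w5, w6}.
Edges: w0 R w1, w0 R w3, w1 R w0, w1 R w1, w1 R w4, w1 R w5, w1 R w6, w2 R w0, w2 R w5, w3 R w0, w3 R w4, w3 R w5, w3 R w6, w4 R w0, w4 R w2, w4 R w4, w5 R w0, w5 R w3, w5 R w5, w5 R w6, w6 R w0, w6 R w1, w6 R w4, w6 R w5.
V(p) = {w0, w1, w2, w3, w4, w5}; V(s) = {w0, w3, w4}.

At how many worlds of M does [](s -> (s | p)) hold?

Let φ = [](s -> (s | p)). Evaluate φ at each world:
  w0 (successors {w1, w3}): φ is true.
  w1 (successors {w0, w1, w4, w5, w6}): φ is true.
  w2 (successors {w0, w5}): φ is true.
  w3 (successors {w0, w4, w5, w6}): φ is true.
  w4 (successors {w0, w2, w4}): φ is true.
  w5 (successors {w0, w3, w5, w6}): φ is true.
  w6 (successors {w0, w1, w4, w5}): φ is true.
For instance, at w1:
  At w1: [](s -> (s | p)) requires s -> (s | p) at every successor {w0, w1, w4, w5, w6}.
    At w0: s -> (s | p) is true.
    At w1: s -> (s | p) is true.
    At w4: s -> (s | p) is true.
    At w5: s -> (s | p) is true.
    At w6: s -> (s | p) is true.
  So [](s -> (s | p)) is true at w1.
Satisfying worlds: {w0, w1, w2, w3, w4, w5, w6}

7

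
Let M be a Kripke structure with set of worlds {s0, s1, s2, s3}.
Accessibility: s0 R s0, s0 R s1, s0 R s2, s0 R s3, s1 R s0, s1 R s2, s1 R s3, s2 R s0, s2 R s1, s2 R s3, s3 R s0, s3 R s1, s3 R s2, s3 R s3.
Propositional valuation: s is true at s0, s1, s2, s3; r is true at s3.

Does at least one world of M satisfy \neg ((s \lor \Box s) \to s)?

Let φ = \neg ((s \lor \Box s) \to s). Evaluate φ at each world:
  s0 (successors {s0, s1, s2, s3}): φ is false.
  s1 (successors {s0, s2, s3}): φ is false.
  s2 (successors {s0, s1, s3}): φ is false.
  s3 (successors {s0, s1, s2, s3}): φ is false.
For instance, at s0:
  At s0: (s \lor \Box s) \to s is true, so \neg ((s \lor \Box s) \to s) is false.
    At s0: s \lor \Box s is true, s is true, so (s \lor \Box s) \to s is true.
      At s0: s is true, \Box s is true, so s \lor \Box s is true.

No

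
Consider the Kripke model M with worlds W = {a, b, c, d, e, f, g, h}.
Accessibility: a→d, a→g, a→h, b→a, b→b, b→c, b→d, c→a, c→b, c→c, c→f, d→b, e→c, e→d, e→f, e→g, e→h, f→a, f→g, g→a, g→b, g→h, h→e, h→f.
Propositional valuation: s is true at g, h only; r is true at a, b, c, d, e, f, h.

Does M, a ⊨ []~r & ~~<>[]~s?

At a: []~r is false, ~~<>[]~s is true, so []~r & ~~<>[]~s is false.
  At a: []~r requires ~r at every successor {d, g, h}.
    ~r fails at d, so []~r is false at a.
  At a: ~<>[]~s is false, so ~~<>[]~s is true.
    At a: <>[]~s is true, so ~<>[]~s is false.
      At a: <>[]~s requires []~s at some successor in {d, g, h}.
        []~s holds at d, so <>[]~s is true at a.

No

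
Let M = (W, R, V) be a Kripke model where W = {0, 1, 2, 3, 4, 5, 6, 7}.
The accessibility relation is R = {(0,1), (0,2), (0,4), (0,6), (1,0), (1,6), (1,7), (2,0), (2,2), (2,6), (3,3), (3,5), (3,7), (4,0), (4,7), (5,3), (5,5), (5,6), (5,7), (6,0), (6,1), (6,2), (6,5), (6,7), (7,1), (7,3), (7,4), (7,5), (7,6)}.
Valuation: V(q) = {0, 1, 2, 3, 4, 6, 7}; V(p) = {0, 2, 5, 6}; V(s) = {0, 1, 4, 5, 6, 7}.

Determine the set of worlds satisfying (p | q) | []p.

0, 1, 2, 3, 4, 5, 6, 7

Let φ = (p | q) | []p. Evaluate φ at each world:
  0 (successors {1, 2, 4, 6}): φ is true.
  1 (successors {0, 6, 7}): φ is true.
  2 (successors {0, 2, 6}): φ is true.
  3 (successors {3, 5, 7}): φ is true.
  4 (successors {0, 7}): φ is true.
  5 (successors {3, 5, 6, 7}): φ is true.
  6 (successors {0, 1, 2, 5, 7}): φ is true.
  7 (successors {1, 3, 4, 5, 6}): φ is true.
For instance, at 6:
  At 6: p | q is true, []p is false, so (p | q) | []p is true.
    At 6: []p requires p at every successor {0, 1, 2, 5, 7}.
      p fails at 1, so []p is false at 6.
Satisfying worlds: {0, 1, 2, 3, 4, 5, 6, 7}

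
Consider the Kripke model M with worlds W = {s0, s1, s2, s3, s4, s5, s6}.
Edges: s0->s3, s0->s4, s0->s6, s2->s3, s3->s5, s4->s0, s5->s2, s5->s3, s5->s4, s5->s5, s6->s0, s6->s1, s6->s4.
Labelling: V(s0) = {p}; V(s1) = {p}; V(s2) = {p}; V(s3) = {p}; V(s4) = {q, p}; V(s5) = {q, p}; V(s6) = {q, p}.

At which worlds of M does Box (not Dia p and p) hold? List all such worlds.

Recall that Box ψ holds at a world iff ψ holds at every accessible world, and Dia ψ holds iff ψ holds at some accessible world.
Let φ = Box (not Dia p and p). Evaluate φ at each world:
  s0 (successors {s3, s4, s6}): φ is false.
  s1 (successors ∅): φ is true.
  s2 (successors {s3}): φ is false.
  s3 (successors {s5}): φ is false.
  s4 (successors {s0}): φ is false.
  s5 (successors {s2, s3, s4, s5}): φ is false.
  s6 (successors {s0, s1, s4}): φ is false.
For instance, at s3:
  At s3: Box (not Dia p and p) requires not Dia p and p at every successor {s5}.
    not Dia p and p fails at s5, so Box (not Dia p and p) is false at s3.
      At s5: not Dia p is false, p is true, so not Dia p and p is false.
Satisfying worlds: {s1}

s1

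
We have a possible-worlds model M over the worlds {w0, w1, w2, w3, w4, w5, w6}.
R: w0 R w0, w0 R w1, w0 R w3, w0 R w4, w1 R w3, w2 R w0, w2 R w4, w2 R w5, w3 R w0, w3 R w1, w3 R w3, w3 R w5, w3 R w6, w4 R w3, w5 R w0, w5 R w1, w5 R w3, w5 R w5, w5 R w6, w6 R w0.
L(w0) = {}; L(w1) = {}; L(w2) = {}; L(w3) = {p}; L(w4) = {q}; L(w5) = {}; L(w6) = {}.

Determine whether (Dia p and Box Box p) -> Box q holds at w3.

Yes

Recall that Box ψ holds at a world iff ψ holds at every accessible world, and Dia ψ holds iff ψ holds at some accessible world.
At w3: Dia p and Box Box p is false, Box q is false, so (Dia p and Box Box p) -> Box q is true.
  At w3: Dia p is true, Box Box p is false, so Dia p and Box Box p is false.
    At w3: Dia p requires p at some successor in {w0, w1, w3, w5, w6}.
      p holds at w3, so Dia p is true at w3.
    At w3: Box Box p requires Box p at every successor {w0, w1, w3, w5, w6}.
      Box p fails at w0, so Box Box p is false at w3.
  At w3: Box q requires q at every successor {w0, w1, w3, w5, w6}.
    q fails at w0, so Box q is false at w3.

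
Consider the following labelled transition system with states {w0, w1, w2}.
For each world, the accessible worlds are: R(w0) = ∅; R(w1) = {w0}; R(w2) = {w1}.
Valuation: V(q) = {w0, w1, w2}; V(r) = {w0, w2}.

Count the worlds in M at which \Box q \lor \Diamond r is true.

Recall that \Box ψ holds at a world iff ψ holds at every accessible world, and \Diamond ψ holds iff ψ holds at some accessible world.
Let φ = \Box q \lor \Diamond r. Evaluate φ at each world:
  w0 (successors ∅): φ is true.
  w1 (successors {w0}): φ is true.
  w2 (successors {w1}): φ is true.
For instance, at w1:
  At w1: \Box q is true, \Diamond r is true, so \Box q \lor \Diamond r is true.
    At w1: \Box q requires q at every successor {w0}.
      At w0: q is true.
    So \Box q is true at w1.
    At w1: \Diamond r requires r at some successor in {w0}.
      r holds at w0, so \Diamond r is true at w1.
Satisfying worlds: {w0, w1, w2}

3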